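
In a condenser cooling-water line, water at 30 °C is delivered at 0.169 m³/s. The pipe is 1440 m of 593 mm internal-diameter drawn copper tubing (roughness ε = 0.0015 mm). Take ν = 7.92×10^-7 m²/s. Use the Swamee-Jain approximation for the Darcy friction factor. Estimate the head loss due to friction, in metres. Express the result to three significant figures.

h_f ≈ 0.618 m

V = 4Q/(πD²) = 4·0.169/(π·0.593²) = 0.6119 m/s
Re = VD/ν = 0.6119·0.593/7.92×10^-7 = 4.58×10^5 → turbulent
ε/D = 0.0015/593 = 2.53×10^-6
Swamee-Jain: f = 0.01334
h_f = f(L/D)V²/(2g) = 0.01334·(1440/0.593)·0.6119²/(2·9.81) = 0.6181 m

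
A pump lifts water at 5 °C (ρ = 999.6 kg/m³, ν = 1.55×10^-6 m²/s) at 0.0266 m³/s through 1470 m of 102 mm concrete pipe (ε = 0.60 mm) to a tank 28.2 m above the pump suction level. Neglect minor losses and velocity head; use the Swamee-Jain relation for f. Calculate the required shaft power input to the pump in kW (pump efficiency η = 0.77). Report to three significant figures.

P_shaft ≈ 95.2 kW

V = 4Q/(πD²) = 3.255 m/s; Re = 2.14×10^5; ε/D = 0.00588; f = 0.03248
h_f = f(L/D)V²/2g = 252.8 m
Total head H = z + h_f = 28.2 + 252.8 = 281.0 m
P_hyd = ρgQH = 999.6·9.81·0.0266·281.0 = 73.30 kW
P_shaft = P_hyd/η = 73.30/0.77 = 95.20 kW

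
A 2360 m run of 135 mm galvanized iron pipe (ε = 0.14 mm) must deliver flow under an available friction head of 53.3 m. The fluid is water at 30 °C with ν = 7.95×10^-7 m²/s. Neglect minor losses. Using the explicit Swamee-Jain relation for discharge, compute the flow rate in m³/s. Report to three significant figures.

Q ≈ 0.0243 m³/s

Swamee-Jain (Type II): Q = -0.965·√(gD⁵h_f/L)·ln[ε/(3.7D) + √(3.17ν²L/(gD³h_f))]
√(gD⁵h_f/L) = √(9.81·0.135⁵·53.3/2360) = 0.003152
ε/(3.7D) = 2.80×10^-4; √(3.17ν²L/(gD³h_f)) = 6.06×10^-5
Q = -0.965·0.003152·ln(3.409×10^-4) = 0.02428 m³/s
Check: V = 1.70 m/s, Re = 2.88×10^5, f = 0.02094, h_f = 53.7 m ≈ 53.3 m ✓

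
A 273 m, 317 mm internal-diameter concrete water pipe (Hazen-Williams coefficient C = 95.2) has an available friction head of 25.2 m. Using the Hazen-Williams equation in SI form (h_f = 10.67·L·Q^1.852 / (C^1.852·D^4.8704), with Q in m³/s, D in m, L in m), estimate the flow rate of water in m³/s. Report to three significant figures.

Q ≈ 0.357 m³/s

Rearranging: Q = [h_f·C^1.852·D^4.8704 / (10.67·L)]^(1/1.852)
Q = [25.2·95.2^1.852·0.317^4.8704 / (10.67·273)]^0.540 = 0.3570 m³/s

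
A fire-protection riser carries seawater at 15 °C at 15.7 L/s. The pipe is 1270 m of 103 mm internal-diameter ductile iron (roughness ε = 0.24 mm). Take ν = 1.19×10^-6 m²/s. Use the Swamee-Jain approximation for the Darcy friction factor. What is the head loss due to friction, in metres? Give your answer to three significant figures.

V = 4Q/(πD²) = 4·0.0157/(π·0.103²) = 1.884 m/s
Re = VD/ν = 1.884·0.103/1.19×10^-6 = 1.63×10^5 → turbulent
ε/D = 0.24/103 = 0.00233
Swamee-Jain: f = 0.02557
h_f = f(L/D)V²/(2g) = 0.02557·(1270/0.103)·1.884²/(2·9.81) = 57.05 m

h_f ≈ 57.0 m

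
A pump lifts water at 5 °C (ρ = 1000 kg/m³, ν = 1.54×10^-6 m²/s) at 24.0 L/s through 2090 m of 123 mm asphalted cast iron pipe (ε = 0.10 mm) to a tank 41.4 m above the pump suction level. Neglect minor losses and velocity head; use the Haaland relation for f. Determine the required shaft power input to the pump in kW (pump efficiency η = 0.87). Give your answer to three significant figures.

V = 4Q/(πD²) = 2.020 m/s; Re = 1.61×10^5; ε/D = 8.13×10^-4; f = 0.02043
h_f = f(L/D)V²/2g = 72.18 m
Total head H = z + h_f = 41.4 + 72.18 = 113.6 m
P_hyd = ρgQH = 1000·9.81·0.0240·113.6 = 26.74 kW
P_shaft = P_hyd/η = 26.74/0.87 = 30.74 kW

P_shaft ≈ 30.7 kW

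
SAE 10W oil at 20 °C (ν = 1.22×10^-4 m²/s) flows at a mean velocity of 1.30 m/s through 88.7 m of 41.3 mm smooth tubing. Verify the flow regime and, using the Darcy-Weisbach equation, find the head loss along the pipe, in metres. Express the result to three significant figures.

Re = VD/ν = 1.30·0.04130/1.22×10^-4 = 440 → laminar (Re < 2300)
f = 64/Re = 0.1454
h_f = f(L/D)V²/(2g) = 0.1454·(88.7/0.04130)·1.30²/(2·9.81) = 26.90 m

h_f ≈ 26.9 m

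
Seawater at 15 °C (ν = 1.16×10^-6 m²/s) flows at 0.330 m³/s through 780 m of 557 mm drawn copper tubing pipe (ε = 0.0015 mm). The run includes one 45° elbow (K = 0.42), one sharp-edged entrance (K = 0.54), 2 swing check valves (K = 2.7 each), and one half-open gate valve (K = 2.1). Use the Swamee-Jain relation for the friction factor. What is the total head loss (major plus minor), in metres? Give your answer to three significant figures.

V = 4Q/(πD²) = 1.354 m/s; V²/2g = 0.09348 m
Re = 6.50×10^5, ε/D = 2.69×10^-6 → f = 0.01255 (Swamee-Jain)
Major: h_f = f(L/D)·V²/2g = 0.01255·1400·0.09348 = 1.643 m
Minor: ΣK = 8.46; h_m = ΣK·V²/2g = 0.7909 m
Total H_L = 1.643 + 0.7909 = 2.433 m

H_L ≈ 2.43 m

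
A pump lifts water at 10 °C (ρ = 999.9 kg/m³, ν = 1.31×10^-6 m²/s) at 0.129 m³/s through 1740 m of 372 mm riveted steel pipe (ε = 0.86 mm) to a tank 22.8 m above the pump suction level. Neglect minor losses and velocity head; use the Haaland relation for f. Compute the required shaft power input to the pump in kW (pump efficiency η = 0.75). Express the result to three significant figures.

P_shaft ≈ 52.5 kW

V = 4Q/(πD²) = 1.187 m/s; Re = 3.37×10^5; ε/D = 0.00231; f = 0.02483
h_f = f(L/D)V²/2g = 8.338 m
Total head H = z + h_f = 22.8 + 8.338 = 31.14 m
P_hyd = ρgQH = 999.9·9.81·0.129·31.14 = 39.40 kW
P_shaft = P_hyd/η = 39.40/0.75 = 52.53 kW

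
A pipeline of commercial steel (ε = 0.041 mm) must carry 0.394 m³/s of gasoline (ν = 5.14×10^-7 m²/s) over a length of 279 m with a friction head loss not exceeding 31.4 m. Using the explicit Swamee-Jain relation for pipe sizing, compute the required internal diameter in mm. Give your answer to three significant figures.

D ≈ 276 mm

Swamee-Jain (Type III): D = 0.66·[ε^1.25·(LQ²/(gh_f))^4.75 + ν·Q^9.4·(L/(gh_f))^5.2]^0.04
LQ²/(gh_f) = 0.1406; L/(gh_f) = 0.9057
Term 1 = ε^1.25·(…)^4.75 = 2.94×10^-10; Term 2 = ν·Q^9.4·(…)^5.2 = 4.84×10^-11
D = 0.66·(2.94×10^-10 + 4.84×10^-11)^0.04 = 0.2760 m = 276 mm
Check: V = 6.58 m/s, Re = 3.54×10^6, f = 0.01337, h_f = 29.9 m ≈ 31.4 m ✓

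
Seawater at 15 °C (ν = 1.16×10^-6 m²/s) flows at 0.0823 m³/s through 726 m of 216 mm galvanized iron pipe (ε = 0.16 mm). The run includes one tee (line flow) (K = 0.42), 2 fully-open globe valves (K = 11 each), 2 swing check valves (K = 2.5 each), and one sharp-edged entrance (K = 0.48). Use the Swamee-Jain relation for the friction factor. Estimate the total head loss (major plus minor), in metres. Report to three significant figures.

V = 4Q/(πD²) = 2.246 m/s; V²/2g = 0.2571 m
Re = 4.18×10^5, ε/D = 7.41×10^-4 → f = 0.01927 (Swamee-Jain)
Major: h_f = f(L/D)·V²/2g = 0.01927·3361·0.2571 = 16.65 m
Minor: ΣK = 27.9; h_m = ΣK·V²/2g = 7.173 m
Total H_L = 16.65 + 7.173 = 23.83 m

H_L ≈ 23.8 m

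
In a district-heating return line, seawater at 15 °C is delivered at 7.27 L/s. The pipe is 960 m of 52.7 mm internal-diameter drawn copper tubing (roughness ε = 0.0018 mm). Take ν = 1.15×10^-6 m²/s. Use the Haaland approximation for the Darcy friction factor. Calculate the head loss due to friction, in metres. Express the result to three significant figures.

V = 4Q/(πD²) = 4·0.00727/(π·0.0527²) = 3.333 m/s
Re = VD/ν = 3.333·0.0527/1.15×10^-6 = 1.53×10^5 → turbulent
ε/D = 0.0018/52.7 = 3.42×10^-5
Haaland: f = 0.01653
h_f = f(L/D)V²/(2g) = 0.01653·(960/0.0527)·3.333²/(2·9.81) = 170.5 m

h_f ≈ 170 m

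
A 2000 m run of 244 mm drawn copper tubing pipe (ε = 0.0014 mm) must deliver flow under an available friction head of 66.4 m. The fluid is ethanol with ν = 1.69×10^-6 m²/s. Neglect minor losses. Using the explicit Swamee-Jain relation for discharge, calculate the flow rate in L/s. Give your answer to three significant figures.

Swamee-Jain (Type II): Q = -0.965·√(gD⁵h_f/L)·ln[ε/(3.7D) + √(3.17ν²L/(gD³h_f))]
√(gD⁵h_f/L) = √(9.81·0.244⁵·66.4/2000) = 0.01678
ε/(3.7D) = 1.55×10^-6; √(3.17ν²L/(gD³h_f)) = 4.37×10^-5
Q = -0.965·0.01678·ln(4.530×10^-5) = 0.1620 m³/s
Check: V = 3.46 m/s, Re = 5.00×10^5, f = 0.01318, h_f = 66.1 m ≈ 66.4 m ✓

Q ≈ 162 L/s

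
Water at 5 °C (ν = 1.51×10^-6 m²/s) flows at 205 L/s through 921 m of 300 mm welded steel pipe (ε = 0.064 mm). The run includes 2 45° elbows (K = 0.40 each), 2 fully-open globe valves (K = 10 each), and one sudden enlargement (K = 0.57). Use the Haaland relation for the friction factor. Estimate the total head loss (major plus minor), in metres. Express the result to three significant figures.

V = 4Q/(πD²) = 2.900 m/s; V²/2g = 0.4287 m
Re = 5.76×10^5, ε/D = 2.13×10^-4 → f = 0.01525 (Haaland)
Major: h_f = f(L/D)·V²/2g = 0.01525·3070·0.4287 = 20.07 m
Minor: ΣK = 21.4; h_m = ΣK·V²/2g = 9.161 m
Total H_L = 20.07 + 9.161 = 29.23 m

H_L ≈ 29.2 m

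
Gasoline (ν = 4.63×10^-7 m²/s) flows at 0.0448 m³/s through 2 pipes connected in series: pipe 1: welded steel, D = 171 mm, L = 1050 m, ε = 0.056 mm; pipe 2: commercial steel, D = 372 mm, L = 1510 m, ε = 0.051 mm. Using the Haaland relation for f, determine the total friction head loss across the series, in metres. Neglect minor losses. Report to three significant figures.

H ≈ 19.7 m

Pipe 1: V = 1.951 m/s, Re = 7.20×10^5, ε/D = 3.27×10^-4, f = 0.01606, h_1 = f(L/D)V²/2g = 19.12 m
Pipe 2: V = 0.4122 m/s, Re = 3.31×10^5, ε/D = 1.37×10^-4, f = 0.01536, h_2 = f(L/D)V²/2g = 0.5399 m
Series → Q common, losses add: H = Σh = 19.66 m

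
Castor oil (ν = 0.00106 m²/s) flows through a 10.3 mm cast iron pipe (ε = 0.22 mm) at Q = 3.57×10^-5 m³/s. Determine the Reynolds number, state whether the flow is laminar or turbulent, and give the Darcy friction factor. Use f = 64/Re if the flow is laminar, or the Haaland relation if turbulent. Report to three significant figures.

Re ≈ 4.16; laminar; f = 64/Re ≈ 15.4

V = 4Q/(πD²) = 0.4285 m/s
Re = VD/ν = 0.4285·0.0103/0.00106 = 4.16
Re < 2300 → laminar → f = 64/Re = 15.37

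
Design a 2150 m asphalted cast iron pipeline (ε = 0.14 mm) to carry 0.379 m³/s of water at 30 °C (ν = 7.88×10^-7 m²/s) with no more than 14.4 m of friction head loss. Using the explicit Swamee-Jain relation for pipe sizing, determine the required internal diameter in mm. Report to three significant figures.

Swamee-Jain (Type III): D = 0.66·[ε^1.25·(LQ²/(gh_f))^4.75 + ν·Q^9.4·(L/(gh_f))^5.2]^0.04
LQ²/(gh_f) = 2.186; L/(gh_f) = 15.22
Term 1 = ε^1.25·(…)^4.75 = 6.25×10^-4; Term 2 = ν·Q^9.4·(…)^5.2 = 1.21×10^-4
D = 0.66·(6.25×10^-4 + 1.21×10^-4)^0.04 = 0.4948 m = 495 mm
Check: V = 1.97 m/s, Re = 1.24×10^6, f = 0.01546, h_f = 13.3 m ≈ 14.4 m ✓

D ≈ 495 mm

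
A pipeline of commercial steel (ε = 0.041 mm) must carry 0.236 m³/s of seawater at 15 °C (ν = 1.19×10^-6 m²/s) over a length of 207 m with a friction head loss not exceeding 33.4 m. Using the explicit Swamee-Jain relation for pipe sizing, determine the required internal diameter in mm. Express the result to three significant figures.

D ≈ 213 mm

Swamee-Jain (Type III): D = 0.66·[ε^1.25·(LQ²/(gh_f))^4.75 + ν·Q^9.4·(L/(gh_f))^5.2]^0.04
LQ²/(gh_f) = 0.03519; L/(gh_f) = 0.6318
Term 1 = ε^1.25·(…)^4.75 = 4.09×10^-13; Term 2 = ν·Q^9.4·(…)^5.2 = 1.39×10^-13
D = 0.66·(4.09×10^-13 + 1.39×10^-13)^0.04 = 0.2133 m = 213 mm
Check: V = 6.60 m/s, Re = 1.18×10^6, f = 0.01455, h_f = 31.4 m ≈ 33.4 m ✓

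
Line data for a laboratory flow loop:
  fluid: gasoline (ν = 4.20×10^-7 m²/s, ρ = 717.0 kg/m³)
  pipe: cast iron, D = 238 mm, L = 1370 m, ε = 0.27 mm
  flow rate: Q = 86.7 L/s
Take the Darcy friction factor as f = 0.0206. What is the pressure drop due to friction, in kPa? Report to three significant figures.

Δp ≈ 161 kPa

V = 4Q/(πD²) = 4·0.0867/(π·0.238²) = 1.949 m/s
h_f = f(L/D)V²/(2g) = 0.02060·(1370/0.238)·1.949²/(2·9.81) = 22.95 m
Δp = ρg·h_f = 717.0·9.81·22.95 = 161.5 kPa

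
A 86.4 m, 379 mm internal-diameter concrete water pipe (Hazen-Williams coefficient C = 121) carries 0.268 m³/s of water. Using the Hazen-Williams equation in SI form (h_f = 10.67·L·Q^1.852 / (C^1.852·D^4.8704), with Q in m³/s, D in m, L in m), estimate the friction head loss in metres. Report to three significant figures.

h_f = 10.67·86.4·0.268^1.852 / (121^1.852·0.379^4.8704) = 1.260 m

h_f ≈ 1.26 m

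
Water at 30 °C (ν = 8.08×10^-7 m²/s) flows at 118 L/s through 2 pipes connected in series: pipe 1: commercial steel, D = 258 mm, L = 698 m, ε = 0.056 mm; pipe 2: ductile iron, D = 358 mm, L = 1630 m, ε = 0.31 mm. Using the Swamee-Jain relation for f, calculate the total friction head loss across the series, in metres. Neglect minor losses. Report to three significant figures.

H ≈ 17.0 m

Pipe 1: V = 2.257 m/s, Re = 7.21×10^5, ε/D = 2.17×10^-4, f = 0.01525, h_1 = f(L/D)V²/2g = 10.71 m
Pipe 2: V = 1.172 m/s, Re = 5.19×10^5, ε/D = 8.66×10^-4, f = 0.01972, h_2 = f(L/D)V²/2g = 6.290 m
Series → Q common, losses add: H = Σh = 17.00 m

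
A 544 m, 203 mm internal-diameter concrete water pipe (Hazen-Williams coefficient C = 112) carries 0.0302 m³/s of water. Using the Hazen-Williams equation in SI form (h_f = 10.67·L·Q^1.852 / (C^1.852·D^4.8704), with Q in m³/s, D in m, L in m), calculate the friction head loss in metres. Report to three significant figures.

h_f = 10.67·544·0.0302^1.852 / (112^1.852·0.203^4.8704) = 3.360 m

h_f ≈ 3.36 m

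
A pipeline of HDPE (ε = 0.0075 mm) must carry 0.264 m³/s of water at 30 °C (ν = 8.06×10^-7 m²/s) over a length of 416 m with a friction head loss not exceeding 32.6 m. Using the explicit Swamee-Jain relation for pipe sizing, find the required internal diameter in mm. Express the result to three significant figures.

D ≈ 244 mm

Swamee-Jain (Type III): D = 0.66·[ε^1.25·(LQ²/(gh_f))^4.75 + ν·Q^9.4·(L/(gh_f))^5.2]^0.04
LQ²/(gh_f) = 0.09066; L/(gh_f) = 1.301
Term 1 = ε^1.25·(…)^4.75 = 4.38×10^-12; Term 2 = ν·Q^9.4·(…)^5.2 = 1.16×10^-11
D = 0.66·(4.38×10^-12 + 1.16×10^-11)^0.04 = 0.2441 m = 244 mm
Check: V = 5.64 m/s, Re = 1.71×10^6, f = 0.01156, h_f = 31.9 m ≈ 32.6 m ✓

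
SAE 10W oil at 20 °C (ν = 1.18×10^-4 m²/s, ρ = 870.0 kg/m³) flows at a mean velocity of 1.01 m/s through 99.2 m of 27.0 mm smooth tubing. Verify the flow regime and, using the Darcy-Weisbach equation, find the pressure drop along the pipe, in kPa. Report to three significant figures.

Re = VD/ν = 1.01·0.02700/1.18×10^-4 = 231 → laminar (Re < 2300)
f = 64/Re = 0.2769
h_f = f(L/D)V²/(2g) = 0.2769·(99.2/0.02700)·1.01²/(2·9.81) = 52.90 m
Δp = ρg·h_f = 870.0·9.81·52.90 = 451.5 kPa

Δp ≈ 451 kPa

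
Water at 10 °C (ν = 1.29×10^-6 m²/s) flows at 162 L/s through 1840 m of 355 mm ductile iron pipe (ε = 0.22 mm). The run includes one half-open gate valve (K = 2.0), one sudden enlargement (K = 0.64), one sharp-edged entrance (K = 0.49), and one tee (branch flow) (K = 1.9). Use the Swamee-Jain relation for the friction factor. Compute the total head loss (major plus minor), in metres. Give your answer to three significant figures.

V = 4Q/(πD²) = 1.637 m/s; V²/2g = 0.1365 m
Re = 4.50×10^5, ε/D = 6.20×10^-4 → f = 0.01857 (Swamee-Jain)
Major: h_f = f(L/D)·V²/2g = 0.01857·5183·0.1365 = 13.14 m
Minor: ΣK = 5.03; h_m = ΣK·V²/2g = 0.6868 m
Total H_L = 13.14 + 0.6868 = 13.83 m

H_L ≈ 13.8 m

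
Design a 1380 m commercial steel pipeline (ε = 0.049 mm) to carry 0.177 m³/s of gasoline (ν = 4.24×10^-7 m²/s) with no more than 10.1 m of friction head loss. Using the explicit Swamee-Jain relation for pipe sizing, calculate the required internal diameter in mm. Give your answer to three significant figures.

D ≈ 348 mm

Swamee-Jain (Type III): D = 0.66·[ε^1.25·(LQ²/(gh_f))^4.75 + ν·Q^9.4·(L/(gh_f))^5.2]^0.04
LQ²/(gh_f) = 0.4364; L/(gh_f) = 13.93
Term 1 = ε^1.25·(…)^4.75 = 7.98×10^-8; Term 2 = ν·Q^9.4·(…)^5.2 = 3.21×10^-8
D = 0.66·(7.98×10^-8 + 3.21×10^-8)^0.04 = 0.3479 m = 348 mm
Check: V = 1.86 m/s, Re = 1.53×10^6, f = 0.01371, h_f = 9.60 m ≈ 10.1 m ✓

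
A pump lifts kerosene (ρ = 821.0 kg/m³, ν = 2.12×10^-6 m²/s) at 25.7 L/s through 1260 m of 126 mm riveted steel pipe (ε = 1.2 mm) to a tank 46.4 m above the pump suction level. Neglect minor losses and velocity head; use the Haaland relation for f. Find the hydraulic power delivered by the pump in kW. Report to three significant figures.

V = 4Q/(πD²) = 2.061 m/s; Re = 1.23×10^5; ε/D = 0.00952; f = 0.03783
h_f = f(L/D)V²/2g = 81.91 m
Total head H = z + h_f = 46.4 + 81.91 = 128.3 m
P_hyd = ρgQH = 821.0·9.81·0.0257·128.3 = 26.56 kW

P_hyd ≈ 26.6 kW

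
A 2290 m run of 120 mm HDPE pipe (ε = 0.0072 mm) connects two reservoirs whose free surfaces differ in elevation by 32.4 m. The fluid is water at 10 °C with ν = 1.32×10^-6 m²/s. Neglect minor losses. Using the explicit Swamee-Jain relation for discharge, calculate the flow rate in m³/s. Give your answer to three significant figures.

Swamee-Jain (Type II): Q = -0.965·√(gD⁵h_f/L)·ln[ε/(3.7D) + √(3.17ν²L/(gD³h_f))]
√(gD⁵h_f/L) = √(9.81·0.120⁵·32.4/2290) = 0.001858
ε/(3.7D) = 1.62×10^-5; √(3.17ν²L/(gD³h_f)) = 1.52×10^-4
Q = -0.965·0.001858·ln(1.680×10^-4) = 0.01559 m³/s
Check: V = 1.38 m/s, Re = 1.25×10^5, f = 0.01746, h_f = 32.3 m ≈ 32.4 m ✓

Q ≈ 0.0156 m³/s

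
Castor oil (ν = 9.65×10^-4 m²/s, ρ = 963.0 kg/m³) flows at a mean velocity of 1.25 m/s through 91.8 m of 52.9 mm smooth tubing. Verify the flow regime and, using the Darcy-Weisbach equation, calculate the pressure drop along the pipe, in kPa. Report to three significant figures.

Δp ≈ 1220 kPa

Re = VD/ν = 1.25·0.05290/9.65×10^-4 = 68.5 → laminar (Re < 2300)
f = 64/Re = 0.9340
h_f = f(L/D)V²/(2g) = 0.9340·(91.8/0.05290)·1.25²/(2·9.81) = 129.1 m
Δp = ρg·h_f = 963.0·9.81·129.1 = 1219 kPa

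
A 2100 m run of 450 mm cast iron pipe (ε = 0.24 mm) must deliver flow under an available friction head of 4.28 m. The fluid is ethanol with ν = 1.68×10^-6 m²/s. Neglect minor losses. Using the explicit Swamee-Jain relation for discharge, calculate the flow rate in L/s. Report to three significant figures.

Swamee-Jain (Type II): Q = -0.965·√(gD⁵h_f/L)·ln[ε/(3.7D) + √(3.17ν²L/(gD³h_f))]
√(gD⁵h_f/L) = √(9.81·0.450⁵·4.28/2100) = 0.01921
ε/(3.7D) = 1.44×10^-4; √(3.17ν²L/(gD³h_f)) = 7.01×10^-5
Q = -0.965·0.01921·ln(2.142×10^-4) = 0.1566 m³/s
Check: V = 0.985 m/s, Re = 2.64×10^5, f = 0.01869, h_f = 4.31 m ≈ 4.28 m ✓

Q ≈ 157 L/s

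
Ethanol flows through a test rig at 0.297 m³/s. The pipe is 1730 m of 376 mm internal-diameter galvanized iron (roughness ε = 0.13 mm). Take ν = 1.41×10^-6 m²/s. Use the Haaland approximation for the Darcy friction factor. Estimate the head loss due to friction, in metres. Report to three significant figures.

h_f ≈ 27.2 m

V = 4Q/(πD²) = 4·0.297/(π·0.376²) = 2.675 m/s
Re = VD/ν = 2.675·0.376/1.41×10^-6 = 7.13×10^5 → turbulent
ε/D = 0.13/376 = 3.46×10^-4
Haaland: f = 0.01621
h_f = f(L/D)V²/(2g) = 0.01621·(1730/0.376)·2.675²/(2·9.81) = 27.20 m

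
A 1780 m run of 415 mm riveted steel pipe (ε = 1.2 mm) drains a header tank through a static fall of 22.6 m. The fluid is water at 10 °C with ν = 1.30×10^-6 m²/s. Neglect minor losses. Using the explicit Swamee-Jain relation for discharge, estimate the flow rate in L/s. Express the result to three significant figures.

Swamee-Jain (Type II): Q = -0.965·√(gD⁵h_f/L)·ln[ε/(3.7D) + √(3.17ν²L/(gD³h_f))]
√(gD⁵h_f/L) = √(9.81·0.415⁵·22.6/1780) = 0.03916
ε/(3.7D) = 7.82×10^-4; √(3.17ν²L/(gD³h_f)) = 2.45×10^-5
Q = -0.965·0.03916·ln(8.060×10^-4) = 0.2692 m³/s
Check: V = 1.99 m/s, Re = 6.35×10^5, f = 0.02621, h_f = 22.7 m ≈ 22.6 m ✓

Q ≈ 269 L/s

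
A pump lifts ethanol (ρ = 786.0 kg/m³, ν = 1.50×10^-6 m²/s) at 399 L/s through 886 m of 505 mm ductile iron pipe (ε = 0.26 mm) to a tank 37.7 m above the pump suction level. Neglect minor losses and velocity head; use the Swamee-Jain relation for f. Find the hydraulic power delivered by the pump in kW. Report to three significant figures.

V = 4Q/(πD²) = 1.992 m/s; Re = 6.71×10^5; ε/D = 5.15×10^-4; f = 0.01764
h_f = f(L/D)V²/2g = 6.259 m
Total head H = z + h_f = 37.7 + 6.259 = 43.96 m
P_hyd = ρgQH = 786.0·9.81·0.399·43.96 = 135.2 kW

P_hyd ≈ 135 kW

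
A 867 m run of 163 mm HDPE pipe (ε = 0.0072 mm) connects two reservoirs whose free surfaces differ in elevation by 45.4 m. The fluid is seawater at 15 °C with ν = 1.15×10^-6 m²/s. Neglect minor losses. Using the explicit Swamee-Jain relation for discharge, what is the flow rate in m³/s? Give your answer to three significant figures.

Q ≈ 0.0727 m³/s

Swamee-Jain (Type II): Q = -0.965·√(gD⁵h_f/L)·ln[ε/(3.7D) + √(3.17ν²L/(gD³h_f))]
√(gD⁵h_f/L) = √(9.81·0.163⁵·45.4/867) = 0.007688
ε/(3.7D) = 1.19×10^-5; √(3.17ν²L/(gD³h_f)) = 4.34×10^-5
Q = -0.965·0.007688·ln(5.535×10^-5) = 0.07272 m³/s
Check: V = 3.48 m/s, Re = 4.94×10^5, f = 0.01378, h_f = 45.4 m ≈ 45.4 m ✓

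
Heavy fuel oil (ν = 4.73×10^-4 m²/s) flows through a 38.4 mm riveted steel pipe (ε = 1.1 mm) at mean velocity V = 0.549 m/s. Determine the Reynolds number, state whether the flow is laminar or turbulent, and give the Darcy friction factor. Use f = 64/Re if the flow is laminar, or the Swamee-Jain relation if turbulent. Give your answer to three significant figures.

Re = VD/ν = 0.5490·0.0384/4.73×10^-4 = 44.6
Re < 2300 → laminar → f = 64/Re = 1.436

Re ≈ 44.6; laminar; f = 64/Re ≈ 1.44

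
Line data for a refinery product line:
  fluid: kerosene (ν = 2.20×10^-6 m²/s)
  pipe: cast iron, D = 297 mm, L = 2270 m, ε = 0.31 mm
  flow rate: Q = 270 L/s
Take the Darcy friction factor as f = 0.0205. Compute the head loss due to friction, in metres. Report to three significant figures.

V = 4Q/(πD²) = 4·0.270/(π·0.297²) = 3.897 m/s
h_f = f(L/D)V²/(2g) = 0.02050·(2270/0.297)·3.897²/(2·9.81) = 121.3 m

h_f ≈ 121 m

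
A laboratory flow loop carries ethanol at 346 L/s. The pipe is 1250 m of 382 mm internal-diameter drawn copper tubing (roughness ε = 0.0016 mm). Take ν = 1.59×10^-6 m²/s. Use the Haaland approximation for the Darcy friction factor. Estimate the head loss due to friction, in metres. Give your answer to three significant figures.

h_f ≈ 18.7 m

V = 4Q/(πD²) = 4·0.346/(π·0.382²) = 3.019 m/s
Re = VD/ν = 3.019·0.382/1.59×10^-6 = 7.25×10^5 → turbulent
ε/D = 0.0016/382 = 4.19×10^-6
Haaland: f = 0.01229
h_f = f(L/D)V²/(2g) = 0.01229·(1250/0.382)·3.019²/(2·9.81) = 18.69 m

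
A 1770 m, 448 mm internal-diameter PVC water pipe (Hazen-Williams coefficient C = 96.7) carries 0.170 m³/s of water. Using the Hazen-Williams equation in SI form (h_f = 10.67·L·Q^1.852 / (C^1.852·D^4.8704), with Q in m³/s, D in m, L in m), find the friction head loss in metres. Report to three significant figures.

h_f ≈ 7.45 m

h_f = 10.67·1770·0.170^1.852 / (96.7^1.852·0.448^4.8704) = 7.453 m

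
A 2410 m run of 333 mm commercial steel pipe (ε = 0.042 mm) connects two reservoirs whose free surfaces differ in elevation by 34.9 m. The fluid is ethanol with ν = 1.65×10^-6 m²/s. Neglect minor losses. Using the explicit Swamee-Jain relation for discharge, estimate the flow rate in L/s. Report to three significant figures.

Swamee-Jain (Type II): Q = -0.965·√(gD⁵h_f/L)·ln[ε/(3.7D) + √(3.17ν²L/(gD³h_f))]
√(gD⁵h_f/L) = √(9.81·0.333⁵·34.9/2410) = 0.02412
ε/(3.7D) = 3.41×10^-5; √(3.17ν²L/(gD³h_f)) = 4.06×10^-5
Q = -0.965·0.02412·ln(7.465×10^-5) = 0.2212 m³/s
Check: V = 2.54 m/s, Re = 5.13×10^5, f = 0.01473, h_f = 35.0 m ≈ 34.9 m ✓

Q ≈ 221 L/s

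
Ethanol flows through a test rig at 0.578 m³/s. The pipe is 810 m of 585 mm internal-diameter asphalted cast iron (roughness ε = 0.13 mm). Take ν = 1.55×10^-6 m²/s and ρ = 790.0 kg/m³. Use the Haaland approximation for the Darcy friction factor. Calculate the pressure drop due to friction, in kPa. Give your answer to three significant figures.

Δp ≈ 37.9 kPa

V = 4Q/(πD²) = 4·0.578/(π·0.585²) = 2.150 m/s
Re = VD/ν = 2.150·0.585/1.55×10^-6 = 8.12×10^5 → turbulent
ε/D = 0.13/585 = 2.22×10^-4
Haaland: f = 0.01500
h_f = f(L/D)V²/(2g) = 0.01500·(810/0.585)·2.150²/(2·9.81) = 4.896 m
Δp = ρg·h_f = 790.0·9.81·4.896 = 37.94 kPa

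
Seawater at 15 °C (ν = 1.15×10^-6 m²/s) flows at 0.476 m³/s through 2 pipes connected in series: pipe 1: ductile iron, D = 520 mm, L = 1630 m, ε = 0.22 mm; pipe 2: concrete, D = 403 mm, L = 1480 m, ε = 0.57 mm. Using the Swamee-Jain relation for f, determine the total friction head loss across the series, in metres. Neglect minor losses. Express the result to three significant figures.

Pipe 1: V = 2.241 m/s, Re = 1.01×10^6, ε/D = 4.23×10^-4, f = 0.01675, h_1 = f(L/D)V²/2g = 13.44 m
Pipe 2: V = 3.732 m/s, Re = 1.31×10^6, ε/D = 0.00141, f = 0.02166, h_2 = f(L/D)V²/2g = 56.45 m
Series → Q common, losses add: H = Σh = 69.89 m

H ≈ 69.9 m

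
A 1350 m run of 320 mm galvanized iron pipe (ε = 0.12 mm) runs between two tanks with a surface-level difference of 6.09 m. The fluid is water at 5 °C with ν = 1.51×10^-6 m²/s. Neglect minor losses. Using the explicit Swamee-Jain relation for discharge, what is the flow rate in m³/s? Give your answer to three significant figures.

Q ≈ 0.102 m³/s

Swamee-Jain (Type II): Q = -0.965·√(gD⁵h_f/L)·ln[ε/(3.7D) + √(3.17ν²L/(gD³h_f))]
√(gD⁵h_f/L) = √(9.81·0.320⁵·6.09/1350) = 0.01219
ε/(3.7D) = 1.01×10^-4; √(3.17ν²L/(gD³h_f)) = 7.06×10^-5
Q = -0.965·0.01219·ln(1.720×10^-4) = 0.1019 m³/s
Check: V = 1.27 m/s, Re = 2.69×10^5, f = 0.01773, h_f = 6.13 m ≈ 6.09 m ✓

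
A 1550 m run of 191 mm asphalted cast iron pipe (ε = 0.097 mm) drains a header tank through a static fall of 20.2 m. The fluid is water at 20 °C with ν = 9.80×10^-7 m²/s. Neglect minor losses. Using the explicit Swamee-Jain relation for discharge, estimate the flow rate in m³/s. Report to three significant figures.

Swamee-Jain (Type II): Q = -0.965·√(gD⁵h_f/L)·ln[ε/(3.7D) + √(3.17ν²L/(gD³h_f))]
√(gD⁵h_f/L) = √(9.81·0.191⁵·20.2/1550) = 0.005701
ε/(3.7D) = 1.37×10^-4; √(3.17ν²L/(gD³h_f)) = 5.85×10^-5
Q = -0.965·0.005701·ln(1.957×10^-4) = 0.04697 m³/s
Check: V = 1.64 m/s, Re = 3.20×10^5, f = 0.01829, h_f = 20.3 m ≈ 20.2 m ✓

Q ≈ 0.0470 m³/s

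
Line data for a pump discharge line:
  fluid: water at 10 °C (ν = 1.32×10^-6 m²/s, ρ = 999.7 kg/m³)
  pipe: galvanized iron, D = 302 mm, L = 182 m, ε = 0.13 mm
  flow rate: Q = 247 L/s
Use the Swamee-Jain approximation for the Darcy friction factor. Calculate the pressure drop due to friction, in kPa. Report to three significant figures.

V = 4Q/(πD²) = 4·0.247/(π·0.302²) = 3.448 m/s
Re = VD/ν = 3.448·0.302/1.32×10^-6 = 7.89×10^5 → turbulent
ε/D = 0.13/302 = 4.30×10^-4
Swamee-Jain: f = 0.01696
h_f = f(L/D)V²/(2g) = 0.01696·(182/0.302)·3.448²/(2·9.81) = 6.193 m
Δp = ρg·h_f = 999.7·9.81·6.193 = 60.73 kPa

Δp ≈ 60.7 kPa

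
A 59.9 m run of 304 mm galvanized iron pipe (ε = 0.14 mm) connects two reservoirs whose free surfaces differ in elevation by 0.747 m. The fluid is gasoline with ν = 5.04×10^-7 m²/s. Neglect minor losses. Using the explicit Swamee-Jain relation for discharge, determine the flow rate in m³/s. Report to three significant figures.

Q ≈ 0.153 m³/s

Swamee-Jain (Type II): Q = -0.965·√(gD⁵h_f/L)·ln[ε/(3.7D) + √(3.17ν²L/(gD³h_f))]
√(gD⁵h_f/L) = √(9.81·0.304⁵·0.747/59.9) = 0.01782
ε/(3.7D) = 1.24×10^-4; √(3.17ν²L/(gD³h_f)) = 1.53×10^-5
Q = -0.965·0.01782·ln(1.398×10^-4) = 0.1526 m³/s
Check: V = 2.10 m/s, Re = 1.27×10^6, f = 0.01691, h_f = 0.751 m ≈ 0.747 m ✓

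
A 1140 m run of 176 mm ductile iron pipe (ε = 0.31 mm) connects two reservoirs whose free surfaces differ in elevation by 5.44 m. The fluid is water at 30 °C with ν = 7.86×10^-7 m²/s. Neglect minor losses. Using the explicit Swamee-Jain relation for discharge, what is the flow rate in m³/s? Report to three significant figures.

Q ≈ 0.0203 m³/s

Swamee-Jain (Type II): Q = -0.965·√(gD⁵h_f/L)·ln[ε/(3.7D) + √(3.17ν²L/(gD³h_f))]
√(gD⁵h_f/L) = √(9.81·0.176⁵·5.44/1140) = 0.002812
ε/(3.7D) = 4.76×10^-4; √(3.17ν²L/(gD³h_f)) = 8.76×10^-5
Q = -0.965·0.002812·ln(5.636×10^-4) = 0.02030 m³/s
Check: V = 0.834 m/s, Re = 1.87×10^5, f = 0.02386, h_f = 5.48 m ≈ 5.44 m ✓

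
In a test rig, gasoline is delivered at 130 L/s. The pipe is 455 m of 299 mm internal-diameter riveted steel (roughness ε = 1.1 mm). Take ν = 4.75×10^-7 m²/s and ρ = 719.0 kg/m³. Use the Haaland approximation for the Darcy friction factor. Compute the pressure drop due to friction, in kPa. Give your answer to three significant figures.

Δp ≈ 52.3 kPa

V = 4Q/(πD²) = 4·0.130/(π·0.299²) = 1.851 m/s
Re = VD/ν = 1.851·0.299/4.75×10^-7 = 1.17×10^6 → turbulent
ε/D = 1.1/299 = 0.00368
Haaland: f = 0.02788
h_f = f(L/D)V²/(2g) = 0.02788·(455/0.299)·1.851²/(2·9.81) = 7.412 m
Δp = ρg·h_f = 719.0·9.81·7.412 = 52.28 kPa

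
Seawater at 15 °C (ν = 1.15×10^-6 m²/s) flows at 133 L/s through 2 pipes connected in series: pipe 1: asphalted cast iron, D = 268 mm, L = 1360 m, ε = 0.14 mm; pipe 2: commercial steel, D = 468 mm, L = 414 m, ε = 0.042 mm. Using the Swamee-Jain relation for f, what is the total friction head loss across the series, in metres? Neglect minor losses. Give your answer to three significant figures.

H ≈ 26.1 m

Pipe 1: V = 2.358 m/s, Re = 5.49×10^5, ε/D = 5.22×10^-4, f = 0.01784, h_1 = f(L/D)V²/2g = 25.64 m
Pipe 2: V = 0.7732 m/s, Re = 3.15×10^5, ε/D = 8.97×10^-5, f = 0.01524, h_2 = f(L/D)V²/2g = 0.4106 m
Series → Q common, losses add: H = Σh = 26.05 m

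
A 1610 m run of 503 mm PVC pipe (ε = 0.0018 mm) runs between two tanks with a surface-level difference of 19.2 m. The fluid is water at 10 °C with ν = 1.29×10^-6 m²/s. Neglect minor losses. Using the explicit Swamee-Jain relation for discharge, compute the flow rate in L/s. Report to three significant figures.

Swamee-Jain (Type II): Q = -0.965·√(gD⁵h_f/L)·ln[ε/(3.7D) + √(3.17ν²L/(gD³h_f))]
√(gD⁵h_f/L) = √(9.81·0.503⁵·19.2/1610) = 0.06138
ε/(3.7D) = 9.67×10^-7; √(3.17ν²L/(gD³h_f)) = 1.88×10^-5
Q = -0.965·0.06138·ln(1.979×10^-5) = 0.6414 m³/s
Check: V = 3.23 m/s, Re = 1.26×10^6, f = 0.01127, h_f = 19.2 m ≈ 19.2 m ✓

Q ≈ 641 L/s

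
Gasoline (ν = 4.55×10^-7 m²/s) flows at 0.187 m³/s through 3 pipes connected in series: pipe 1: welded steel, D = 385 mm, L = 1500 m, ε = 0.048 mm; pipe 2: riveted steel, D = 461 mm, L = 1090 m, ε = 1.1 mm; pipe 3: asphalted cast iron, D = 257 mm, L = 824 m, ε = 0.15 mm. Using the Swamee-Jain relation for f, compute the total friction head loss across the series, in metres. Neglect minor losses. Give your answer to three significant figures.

H ≈ 48.1 m

Pipe 1: V = 1.606 m/s, Re = 1.36×10^6, ε/D = 1.25×10^-4, f = 0.01357, h_1 = f(L/D)V²/2g = 6.953 m
Pipe 2: V = 1.120 m/s, Re = 1.14×10^6, ε/D = 0.00239, f = 0.02477, h_2 = f(L/D)V²/2g = 3.747 m
Pipe 3: V = 3.605 m/s, Re = 2.04×10^6, ε/D = 5.84×10^-4, f = 0.01759, h_3 = f(L/D)V²/2g = 37.35 m
Series → Q common, losses add: H = Σh = 48.05 m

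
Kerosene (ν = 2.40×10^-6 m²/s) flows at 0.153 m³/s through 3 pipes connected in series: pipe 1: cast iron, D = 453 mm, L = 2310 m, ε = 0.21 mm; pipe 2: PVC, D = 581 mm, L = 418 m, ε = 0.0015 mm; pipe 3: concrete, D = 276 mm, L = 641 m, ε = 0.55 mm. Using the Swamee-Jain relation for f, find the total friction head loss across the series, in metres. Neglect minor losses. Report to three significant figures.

Pipe 1: V = 0.9493 m/s, Re = 1.79×10^5, ε/D = 4.64×10^-4, f = 0.01894, h_1 = f(L/D)V²/2g = 4.436 m
Pipe 2: V = 0.5771 m/s, Re = 1.40×10^5, ε/D = 2.58×10^-6, f = 0.01670, h_2 = f(L/D)V²/2g = 0.2039 m
Pipe 3: V = 2.557 m/s, Re = 2.94×10^5, ε/D = 0.00199, f = 0.02416, h_3 = f(L/D)V²/2g = 18.71 m
Series → Q common, losses add: H = Σh = 23.35 m

H ≈ 23.3 m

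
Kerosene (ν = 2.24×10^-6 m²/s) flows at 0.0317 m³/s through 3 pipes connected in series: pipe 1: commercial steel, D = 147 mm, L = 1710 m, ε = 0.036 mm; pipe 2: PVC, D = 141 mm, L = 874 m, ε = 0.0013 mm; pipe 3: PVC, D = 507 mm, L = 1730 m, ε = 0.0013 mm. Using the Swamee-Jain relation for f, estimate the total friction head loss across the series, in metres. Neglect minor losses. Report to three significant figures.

H ≈ 60.8 m

Pipe 1: V = 1.868 m/s, Re = 1.23×10^5, ε/D = 2.45×10^-4, f = 0.01863, h_1 = f(L/D)V²/2g = 38.54 m
Pipe 2: V = 2.030 m/s, Re = 1.28×10^5, ε/D = 9.22×10^-6, f = 0.01705, h_2 = f(L/D)V²/2g = 22.20 m
Pipe 3: V = 0.1570 m/s, Re = 3.55×10^4, ε/D = 2.56×10^-6, f = 0.02246, h_3 = f(L/D)V²/2g = 0.09632 m
Series → Q common, losses add: H = Σh = 60.84 m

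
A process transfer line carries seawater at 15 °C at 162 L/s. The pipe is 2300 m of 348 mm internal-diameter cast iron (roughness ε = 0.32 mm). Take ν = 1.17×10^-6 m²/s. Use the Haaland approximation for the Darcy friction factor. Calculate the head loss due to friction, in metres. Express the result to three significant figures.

h_f ≈ 19.4 m

V = 4Q/(πD²) = 4·0.162/(π·0.348²) = 1.703 m/s
Re = VD/ν = 1.703·0.348/1.17×10^-6 = 5.07×10^5 → turbulent
ε/D = 0.32/348 = 9.20×10^-4
Haaland: f = 0.01983
h_f = f(L/D)V²/(2g) = 0.01983·(2300/0.348)·1.703²/(2·9.81) = 19.37 m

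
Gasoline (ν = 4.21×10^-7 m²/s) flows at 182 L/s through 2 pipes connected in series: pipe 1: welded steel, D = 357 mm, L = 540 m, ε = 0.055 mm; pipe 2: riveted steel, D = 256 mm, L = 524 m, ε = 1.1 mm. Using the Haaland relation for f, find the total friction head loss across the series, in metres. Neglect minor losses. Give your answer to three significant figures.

Pipe 1: V = 1.818 m/s, Re = 1.54×10^6, ε/D = 1.54×10^-4, f = 0.01374, h_1 = f(L/D)V²/2g = 3.501 m
Pipe 2: V = 3.536 m/s, Re = 2.15×10^6, ε/D = 0.00430, f = 0.02912, h_2 = f(L/D)V²/2g = 37.99 m
Series → Q common, losses add: H = Σh = 41.49 m

H ≈ 41.5 m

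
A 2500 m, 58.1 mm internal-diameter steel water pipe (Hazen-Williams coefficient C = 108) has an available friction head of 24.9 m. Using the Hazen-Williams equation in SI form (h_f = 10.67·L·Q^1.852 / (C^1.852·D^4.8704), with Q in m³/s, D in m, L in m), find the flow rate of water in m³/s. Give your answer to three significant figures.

Rearranging: Q = [h_f·C^1.852·D^4.8704 / (10.67·L)]^(1/1.852)
Q = [24.9·108^1.852·0.0581^4.8704 / (10.67·2500)]^0.540 = 0.001404 m³/s

Q ≈ 0.00140 m³/s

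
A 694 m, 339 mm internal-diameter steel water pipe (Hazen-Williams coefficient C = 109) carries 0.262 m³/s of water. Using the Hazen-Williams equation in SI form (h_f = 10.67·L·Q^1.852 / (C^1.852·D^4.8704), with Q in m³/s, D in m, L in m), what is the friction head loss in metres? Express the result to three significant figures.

h_f = 10.67·694·0.262^1.852 / (109^1.852·0.339^4.8704) = 20.28 m

h_f ≈ 20.3 m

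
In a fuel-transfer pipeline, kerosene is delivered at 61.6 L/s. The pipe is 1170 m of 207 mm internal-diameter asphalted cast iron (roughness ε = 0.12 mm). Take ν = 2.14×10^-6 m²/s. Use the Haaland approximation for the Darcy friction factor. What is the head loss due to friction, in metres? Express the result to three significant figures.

h_f ≈ 18.6 m

V = 4Q/(πD²) = 4·0.0616/(π·0.207²) = 1.830 m/s
Re = VD/ν = 1.830·0.207/2.14×10^-6 = 1.77×10^5 → turbulent
ε/D = 0.12/207 = 5.80×10^-4
Haaland: f = 0.01924
h_f = f(L/D)V²/(2g) = 0.01924·(1170/0.207)·1.830²/(2·9.81) = 18.57 m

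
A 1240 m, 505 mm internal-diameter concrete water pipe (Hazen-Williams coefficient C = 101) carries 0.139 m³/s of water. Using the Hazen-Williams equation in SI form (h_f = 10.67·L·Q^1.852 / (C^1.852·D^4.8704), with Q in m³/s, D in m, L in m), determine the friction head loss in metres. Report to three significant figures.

h_f ≈ 1.85 m

h_f = 10.67·1240·0.139^1.852 / (101^1.852·0.505^4.8704) = 1.852 m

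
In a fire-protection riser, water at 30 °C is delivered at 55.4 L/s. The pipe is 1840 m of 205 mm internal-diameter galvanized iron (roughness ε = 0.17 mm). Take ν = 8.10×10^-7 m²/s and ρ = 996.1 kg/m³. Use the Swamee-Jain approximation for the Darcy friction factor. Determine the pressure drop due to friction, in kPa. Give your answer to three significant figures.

Δp ≈ 248 kPa

V = 4Q/(πD²) = 4·0.0554/(π·0.205²) = 1.678 m/s
Re = VD/ν = 1.678·0.205/8.10×10^-7 = 4.25×10^5 → turbulent
ε/D = 0.17/205 = 8.29×10^-4
Swamee-Jain: f = 0.01969
h_f = f(L/D)V²/(2g) = 0.01969·(1840/0.205)·1.678²/(2·9.81) = 25.38 m
Δp = ρg·h_f = 996.1·9.81·25.38 = 248.0 kPa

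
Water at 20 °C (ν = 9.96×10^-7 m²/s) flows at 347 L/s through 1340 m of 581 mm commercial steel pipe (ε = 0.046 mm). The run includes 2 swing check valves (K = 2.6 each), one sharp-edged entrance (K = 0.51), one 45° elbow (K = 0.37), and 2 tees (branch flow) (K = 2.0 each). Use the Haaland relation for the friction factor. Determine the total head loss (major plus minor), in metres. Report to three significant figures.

H_L ≈ 3.57 m

V = 4Q/(πD²) = 1.309 m/s; V²/2g = 0.08731 m
Re = 7.63×10^5, ε/D = 7.92×10^-5 → f = 0.01336 (Haaland)
Major: h_f = f(L/D)·V²/2g = 0.01336·2306·0.08731 = 2.690 m
Minor: ΣK = 10.1; h_m = ΣK·V²/2g = 0.8801 m
Total H_L = 2.690 + 0.8801 = 3.570 m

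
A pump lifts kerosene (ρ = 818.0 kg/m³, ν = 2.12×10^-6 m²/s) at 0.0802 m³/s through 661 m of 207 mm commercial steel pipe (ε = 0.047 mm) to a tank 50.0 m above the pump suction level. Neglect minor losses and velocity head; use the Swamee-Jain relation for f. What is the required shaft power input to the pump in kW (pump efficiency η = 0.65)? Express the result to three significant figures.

P_shaft ≈ 65.1 kW

V = 4Q/(πD²) = 2.383 m/s; Re = 2.33×10^5; ε/D = 2.27×10^-4; f = 0.01700
h_f = f(L/D)V²/2g = 15.71 m
Total head H = z + h_f = 50.0 + 15.71 = 65.71 m
P_hyd = ρgQH = 818.0·9.81·0.0802·65.71 = 42.29 kW
P_shaft = P_hyd/η = 42.29/0.65 = 65.06 kW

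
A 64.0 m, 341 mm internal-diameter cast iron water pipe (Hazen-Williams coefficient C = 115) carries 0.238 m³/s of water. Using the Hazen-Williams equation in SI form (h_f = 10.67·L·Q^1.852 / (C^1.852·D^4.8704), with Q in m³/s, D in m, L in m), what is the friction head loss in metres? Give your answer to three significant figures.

h_f = 10.67·64.0·0.238^1.852 / (115^1.852·0.341^4.8704) = 1.377 m

h_f ≈ 1.38 m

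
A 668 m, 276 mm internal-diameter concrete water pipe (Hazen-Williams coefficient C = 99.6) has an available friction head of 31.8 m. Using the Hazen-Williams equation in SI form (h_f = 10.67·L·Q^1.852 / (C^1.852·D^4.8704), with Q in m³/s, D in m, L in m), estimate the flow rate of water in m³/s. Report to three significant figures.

Q ≈ 0.181 m³/s

Rearranging: Q = [h_f·C^1.852·D^4.8704 / (10.67·L)]^(1/1.852)
Q = [31.8·99.6^1.852·0.276^4.8704 / (10.67·668)]^0.540 = 0.1815 m³/s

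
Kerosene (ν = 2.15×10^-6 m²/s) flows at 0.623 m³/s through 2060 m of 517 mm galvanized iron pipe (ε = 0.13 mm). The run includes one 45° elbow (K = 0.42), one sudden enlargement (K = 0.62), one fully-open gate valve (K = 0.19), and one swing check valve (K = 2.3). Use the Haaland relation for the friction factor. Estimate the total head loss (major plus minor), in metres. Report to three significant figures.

H_L ≈ 29.1 m

V = 4Q/(πD²) = 2.968 m/s; V²/2g = 0.4489 m
Re = 7.14×10^5, ε/D = 2.51×10^-4 → f = 0.01540 (Haaland)
Major: h_f = f(L/D)·V²/2g = 0.01540·3985·0.4489 = 27.54 m
Minor: ΣK = 3.53; h_m = ΣK·V²/2g = 1.585 m
Total H_L = 27.54 + 1.585 = 29.12 m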